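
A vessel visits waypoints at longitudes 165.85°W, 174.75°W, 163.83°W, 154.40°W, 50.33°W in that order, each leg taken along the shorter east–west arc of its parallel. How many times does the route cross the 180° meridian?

Leg 1: -165.85° → -174.75°, shortest Δλ = -8.9° (west) — does not cross 180°.
Leg 2: -174.75° → -163.83°, shortest Δλ = 10.92° (east) — does not cross 180°.
Leg 3: -163.83° → -154.40°, shortest Δλ = 9.43° (east) — does not cross 180°.
Leg 4: -154.40° → -50.33°, shortest Δλ = 104.07° (east) — does not cross 180°.
Total crossings: 0.

0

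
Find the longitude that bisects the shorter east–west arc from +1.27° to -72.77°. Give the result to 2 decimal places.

-35.75°

Signed shortest Δλ from +1.27° to -72.77° is -74.04°.
Midpoint longitude = +1.27° + (-74.04°)/2 = +1.27° − 37.02° = -35.75°.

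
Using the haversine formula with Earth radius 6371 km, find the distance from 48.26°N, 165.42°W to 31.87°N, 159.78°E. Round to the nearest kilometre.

3434 km

Δλ = 159.78 − -165.42 = 325.20°; wrapped into (−180°, 180°]: -34.80°.
Δφ = 31.87 − 48.26 = -16.39°.
a = sin²(Δφ/2) + cos φ₁ · cos φ₂ · sin²(Δλ/2) = 0.070878.
c = 2·atan2(√a, √(1−a)) = 0.53896 rad → d = 6371·c ≈ 3433.71 km.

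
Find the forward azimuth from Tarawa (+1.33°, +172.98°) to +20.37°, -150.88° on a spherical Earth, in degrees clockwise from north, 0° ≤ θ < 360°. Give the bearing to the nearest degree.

Δλ = -150.88 − 172.98 = -323.86°; wrapped into (−180°, 180°]: 36.14°.
θ = atan2( sin Δλ · cos φ₂ , cos φ₁ · sin φ₂ − sin φ₁ · cos φ₂ · cos Δλ )
  = atan2(0.55288, 0.33042) = 59.136° → normalised to [0°, 360°): 59.136°.

59°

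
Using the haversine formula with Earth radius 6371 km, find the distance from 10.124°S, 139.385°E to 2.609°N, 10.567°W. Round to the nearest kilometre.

Δλ = -10.567 − 139.385 = -149.952°.
Δφ = 2.609 − -10.124 = 12.733°.
a = sin²(Δφ/2) + cos φ₁ · cos φ₂ · sin²(Δλ/2) = 0.929623.
c = 2·atan2(√a, √(1−a)) = 2.60459 rad → d = 6371·c ≈ 16593.85 km.

16594 km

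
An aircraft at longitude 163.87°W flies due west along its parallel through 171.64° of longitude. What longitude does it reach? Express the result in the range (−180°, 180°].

Start at -163.87°; shift −171.64° → -335.51°.
-335.51° lies outside (−180°, 180°]; add 360° → +24.49°.

24.49°E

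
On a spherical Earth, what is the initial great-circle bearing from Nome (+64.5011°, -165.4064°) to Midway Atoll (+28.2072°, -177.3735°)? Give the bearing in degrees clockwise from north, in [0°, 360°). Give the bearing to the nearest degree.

198°

Δλ = -177.3735 − -165.4064 = -11.9671°.
θ = atan2( sin Δλ · cos φ₂ , cos φ₁ · sin φ₂ − sin φ₁ · cos φ₂ · cos Δλ )
  = atan2(-0.18273, -0.57464) = -162.360° → normalised to [0°, 360°): 197.640°.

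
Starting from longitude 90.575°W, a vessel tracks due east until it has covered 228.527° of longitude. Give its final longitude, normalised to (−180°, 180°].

137.952°E

Start at -90.575°; shift +228.527° → +137.952°.
+137.952° already lies in (−180°, 180°].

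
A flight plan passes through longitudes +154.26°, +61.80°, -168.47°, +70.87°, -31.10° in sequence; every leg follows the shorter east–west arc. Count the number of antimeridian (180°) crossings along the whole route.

2

Leg 1: +154.26° → +61.80°, shortest Δλ = -92.46° (west) — does not cross 180°.
Leg 2: +61.80° → -168.47°, shortest Δλ = 129.73° (east) — crosses 180°.
Leg 3: -168.47° → +70.87°, shortest Δλ = -120.66° (west) — crosses 180°.
Leg 4: +70.87° → -31.10°, shortest Δλ = -101.97° (west) — does not cross 180°.
Total crossings: 2.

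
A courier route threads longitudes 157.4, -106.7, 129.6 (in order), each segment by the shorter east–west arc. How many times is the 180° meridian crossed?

2

Leg 1: +157.4° → -106.7°, shortest Δλ = 95.9° (east) — crosses 180°.
Leg 2: -106.7° → +129.6°, shortest Δλ = -123.7° (west) — crosses 180°.
Total crossings: 2.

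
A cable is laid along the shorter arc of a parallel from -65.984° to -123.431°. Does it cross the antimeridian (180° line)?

Signed shortest Δλ = ((-123.431 − -65.984 + 180) mod 360) − 180 = -57.447°.
Going west by 57.447° from -65.984° reaches -123.431° without touching 180°.

No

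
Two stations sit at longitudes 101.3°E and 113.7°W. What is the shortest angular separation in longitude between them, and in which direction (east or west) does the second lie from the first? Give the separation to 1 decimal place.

Raw difference: -113.7 − 101.3 = -215.0°.
Normalise into (−180°, 180°]: -215.0° + 360° = 145.0°.
Positive ⇒ the second point lies to the east; separation 145.0°.

145.0° east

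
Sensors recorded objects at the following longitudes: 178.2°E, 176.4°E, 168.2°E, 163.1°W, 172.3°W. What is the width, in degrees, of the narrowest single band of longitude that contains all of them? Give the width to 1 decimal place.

Sort the longitudes: -172.3°, -163.1°, +168.2°, +176.4°, +178.2°.
Eastward gaps between consecutive values (wrapping around): 9.2°, 331.3°, 8.2°, 1.8°, 9.5°.
Largest gap = 331.3° ⇒ minimal covering band is its complement: 360° − 331.3° = 28.7°.
Band runs from +168.2° eastward to -163.1°, crossing the antimeridian.

28.7°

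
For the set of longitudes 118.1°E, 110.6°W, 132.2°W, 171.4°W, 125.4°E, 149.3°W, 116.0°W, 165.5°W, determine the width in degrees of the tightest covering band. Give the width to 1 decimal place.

Sort the longitudes: -171.4°, -165.5°, -149.3°, -132.2°, -116.0°, -110.6°, +118.1°, +125.4°.
Eastward gaps between consecutive values (wrapping around): 5.9°, 16.2°, 17.1°, 16.2°, 5.4°, 228.7°, 7.3°, 63.2°.
Largest gap = 228.7° ⇒ minimal covering band is its complement: 360° − 228.7° = 131.3°.
Band runs from +118.1° eastward to -110.6°, crossing the antimeridian.

131.3°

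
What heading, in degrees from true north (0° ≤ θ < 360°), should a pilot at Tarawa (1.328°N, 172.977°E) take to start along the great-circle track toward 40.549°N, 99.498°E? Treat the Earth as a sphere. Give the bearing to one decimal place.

Δλ = 99.498 − 172.977 = -73.479°.
θ = atan2( sin Δλ · cos φ₂ , cos φ₁ · sin φ₂ − sin φ₁ · cos φ₂ · cos Δλ )
  = atan2(-0.72848, 0.64492) = -48.482° → normalised to [0°, 360°): 311.518°.

311.5°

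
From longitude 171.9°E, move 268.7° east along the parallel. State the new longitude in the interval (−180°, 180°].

Start at +171.9°; shift +268.7° → +440.6°.
+440.6° lies outside (−180°, 180°]; subtract 360° → +80.6°.

80.6°E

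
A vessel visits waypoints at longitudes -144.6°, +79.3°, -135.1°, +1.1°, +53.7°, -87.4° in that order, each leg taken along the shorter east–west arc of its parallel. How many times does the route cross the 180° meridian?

2

Leg 1: -144.6° → +79.3°, shortest Δλ = -136.1° (west) — crosses 180°.
Leg 2: +79.3° → -135.1°, shortest Δλ = 145.6° (east) — crosses 180°.
Leg 3: -135.1° → +1.1°, shortest Δλ = 136.2° (east) — does not cross 180°.
Leg 4: +1.1° → +53.7°, shortest Δλ = 52.6° (east) — does not cross 180°.
Leg 5: +53.7° → -87.4°, shortest Δλ = -141.1° (west) — does not cross 180°.
Total crossings: 2.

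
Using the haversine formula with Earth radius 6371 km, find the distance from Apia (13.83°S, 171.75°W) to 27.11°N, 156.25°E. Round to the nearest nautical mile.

3085 nmi

Δλ = 156.25 − -171.75 = 328.00°; wrapped into (−180°, 180°]: -32.00°.
Δφ = 27.11 − -13.83 = 40.94°.
a = sin²(Δφ/2) + cos φ₁ · cos φ₂ · sin²(Δλ/2) = 0.187970.
c = 2·atan2(√a, √(1−a)) = 0.89687 rad → d = 6371·c ≈ 5713.95 km ≈ 3085.29 nmi.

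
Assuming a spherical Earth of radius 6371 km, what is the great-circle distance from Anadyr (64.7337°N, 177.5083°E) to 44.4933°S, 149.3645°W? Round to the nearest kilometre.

12483 km

Δλ = -149.3645 − 177.5083 = -326.8728°; wrapped into (−180°, 180°]: 33.1272°.
Δφ = -44.4933 − 64.7337 = -109.2270°.
a = sin²(Δφ/2) + cos φ₁ · cos φ₂ · sin²(Δλ/2) = 0.689400.
c = 2·atan2(√a, √(1−a)) = 1.95930 rad → d = 6371·c ≈ 12482.67 km.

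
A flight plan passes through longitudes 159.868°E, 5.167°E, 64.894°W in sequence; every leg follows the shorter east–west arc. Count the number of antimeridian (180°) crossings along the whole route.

0

Leg 1: +159.868° → +5.167°, shortest Δλ = -154.701° (west) — does not cross 180°.
Leg 2: +5.167° → -64.894°, shortest Δλ = -70.061° (west) — does not cross 180°.
Total crossings: 0.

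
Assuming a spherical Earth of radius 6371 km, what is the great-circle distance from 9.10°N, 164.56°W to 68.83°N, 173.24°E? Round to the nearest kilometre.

6835 km

Δλ = 173.24 − -164.56 = 337.80°; wrapped into (−180°, 180°]: -22.20°.
Δφ = 68.83 − 9.10 = 59.73°.
a = sin²(Δφ/2) + cos φ₁ · cos φ₂ · sin²(Δλ/2) = 0.261179.
c = 2·atan2(√a, √(1−a)) = 1.07283 rad → d = 6371·c ≈ 6834.99 km.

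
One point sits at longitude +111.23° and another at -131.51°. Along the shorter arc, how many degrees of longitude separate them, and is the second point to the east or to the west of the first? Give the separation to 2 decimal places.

117.26° east

Raw difference: -131.51 − 111.23 = -242.74°.
Normalise into (−180°, 180°]: -242.74° + 360° = 117.26°.
Positive ⇒ the second point lies to the east; separation 117.26°.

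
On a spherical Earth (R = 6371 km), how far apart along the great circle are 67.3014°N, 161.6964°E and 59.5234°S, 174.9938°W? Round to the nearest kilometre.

14230 km

Δλ = -174.9938 − 161.6964 = -336.6902°; wrapped into (−180°, 180°]: 23.3098°.
Δφ = -59.5234 − 67.3014 = -126.8248°.
a = sin²(Δφ/2) + cos φ₁ · cos φ₂ · sin²(Δλ/2) = 0.807672.
c = 2·atan2(√a, √(1−a)) = 2.23362 rad → d = 6371·c ≈ 14230.39 km.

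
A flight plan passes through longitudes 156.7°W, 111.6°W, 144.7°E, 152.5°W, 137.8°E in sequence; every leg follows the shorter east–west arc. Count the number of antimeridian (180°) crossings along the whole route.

Leg 1: -156.7° → -111.6°, shortest Δλ = 45.1° (east) — does not cross 180°.
Leg 2: -111.6° → +144.7°, shortest Δλ = -103.7° (west) — crosses 180°.
Leg 3: +144.7° → -152.5°, shortest Δλ = 62.8° (east) — crosses 180°.
Leg 4: -152.5° → +137.8°, shortest Δλ = -69.7° (west) — crosses 180°.
Total crossings: 3.

3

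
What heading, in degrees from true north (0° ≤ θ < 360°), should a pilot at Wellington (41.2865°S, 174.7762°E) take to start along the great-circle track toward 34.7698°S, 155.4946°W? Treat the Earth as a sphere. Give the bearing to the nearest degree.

84°

Δλ = -155.4946 − 174.7762 = -330.2708°; wrapped into (−180°, 180°]: 29.7292°.
θ = atan2( sin Δλ · cos φ₂ , cos φ₁ · sin φ₂ − sin φ₁ · cos φ₂ · cos Δλ )
  = atan2(0.40736, 0.04215) = 84.092° → normalised to [0°, 360°): 84.092°.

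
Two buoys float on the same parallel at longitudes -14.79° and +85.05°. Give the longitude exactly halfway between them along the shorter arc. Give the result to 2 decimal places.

+35.13°

Signed shortest Δλ from -14.79° to +85.05° is +99.84°.
Midpoint longitude = -14.79° + (+99.84°)/2 = -14.79° + 49.92° = +35.13°.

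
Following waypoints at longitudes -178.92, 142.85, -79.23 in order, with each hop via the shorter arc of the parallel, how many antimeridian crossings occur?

Leg 1: -178.92° → +142.85°, shortest Δλ = -38.23° (west) — crosses 180°.
Leg 2: +142.85° → -79.23°, shortest Δλ = 137.92° (east) — crosses 180°.
Total crossings: 2.

2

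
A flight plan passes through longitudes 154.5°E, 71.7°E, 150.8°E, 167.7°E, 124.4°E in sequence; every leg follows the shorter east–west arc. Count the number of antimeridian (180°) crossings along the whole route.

Leg 1: +154.5° → +71.7°, shortest Δλ = -82.8° (west) — does not cross 180°.
Leg 2: +71.7° → +150.8°, shortest Δλ = 79.1° (east) — does not cross 180°.
Leg 3: +150.8° → +167.7°, shortest Δλ = 16.9° (east) — does not cross 180°.
Leg 4: +167.7° → +124.4°, shortest Δλ = -43.3° (west) — does not cross 180°.
Total crossings: 0.

0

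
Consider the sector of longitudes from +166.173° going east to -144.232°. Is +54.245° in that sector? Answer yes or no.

Band width going east from +166.173° to -144.232°: ((-144.232 − 166.173) mod 360) = 49.595°.
Offset of +54.245° east of the west edge: ((54.245 − 166.173) mod 360) = 248.072°.
248.072° > 49.595° ⇒ outside.

No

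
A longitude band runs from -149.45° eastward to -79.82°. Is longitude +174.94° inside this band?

Band width going east from -149.45° to -79.82°: ((-79.82 − -149.45) mod 360) = 69.63°.
Offset of +174.94° east of the west edge: ((174.94 − -149.45) mod 360) = 324.39°.
324.39° > 69.63° ⇒ outside.

No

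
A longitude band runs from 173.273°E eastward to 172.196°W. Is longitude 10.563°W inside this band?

No

Band width going east from +173.273° to -172.196°: ((-172.196 − 173.273) mod 360) = 14.531°.
Offset of -10.563° east of the west edge: ((-10.563 − 173.273) mod 360) = 176.164°.
176.164° > 14.531° ⇒ outside.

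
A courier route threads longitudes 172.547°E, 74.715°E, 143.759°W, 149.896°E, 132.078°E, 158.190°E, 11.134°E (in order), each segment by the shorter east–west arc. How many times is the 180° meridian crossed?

Leg 1: +172.547° → +74.715°, shortest Δλ = -97.832° (west) — does not cross 180°.
Leg 2: +74.715° → -143.759°, shortest Δλ = 141.526° (east) — crosses 180°.
Leg 3: -143.759° → +149.896°, shortest Δλ = -66.345° (west) — crosses 180°.
Leg 4: +149.896° → +132.078°, shortest Δλ = -17.818° (west) — does not cross 180°.
Leg 5: +132.078° → +158.190°, shortest Δλ = 26.112° (east) — does not cross 180°.
Leg 6: +158.190° → +11.134°, shortest Δλ = -147.056° (west) — does not cross 180°.
Total crossings: 2.

2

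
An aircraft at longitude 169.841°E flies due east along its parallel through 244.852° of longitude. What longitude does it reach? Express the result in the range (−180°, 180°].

54.693°E

Start at +169.841°; shift +244.852° → +414.693°.
+414.693° lies outside (−180°, 180°]; subtract 360° → +54.693°.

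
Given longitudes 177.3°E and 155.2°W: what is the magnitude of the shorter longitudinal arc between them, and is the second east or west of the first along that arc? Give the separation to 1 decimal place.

27.5° east

Raw difference: -155.2 − 177.3 = -332.5°.
Normalise into (−180°, 180°]: -332.5° + 360° = 27.5°.
Positive ⇒ the second point lies to the east; separation 27.5°.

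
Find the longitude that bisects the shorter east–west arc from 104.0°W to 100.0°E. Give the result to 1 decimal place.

Signed shortest Δλ from -104.0° to +100.0° is -156.0°.
Midpoint longitude = -104.0° + (-156.0°)/2 = -104.0° − 78.0° = -182.0°.
Normalise into (−180°, 180°]: +178.0°.
(The naïve average (-104.0 + +100.0)/2 = -2.0° is on the wrong side of the globe.)

178.0°E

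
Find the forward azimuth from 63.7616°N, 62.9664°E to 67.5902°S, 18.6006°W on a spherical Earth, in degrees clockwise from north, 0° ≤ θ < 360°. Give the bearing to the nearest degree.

219°

Δλ = -18.6006 − 62.9664 = -81.5670°.
θ = atan2( sin Δλ · cos φ₂ , cos φ₁ · sin φ₂ − sin φ₁ · cos φ₂ · cos Δλ )
  = atan2(-0.37711, -0.45887) = -140.586° → normalised to [0°, 360°): 219.414°.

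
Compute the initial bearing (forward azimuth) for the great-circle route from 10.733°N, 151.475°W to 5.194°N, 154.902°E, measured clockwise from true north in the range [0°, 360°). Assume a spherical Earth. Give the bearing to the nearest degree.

268°

Δλ = 154.902 − -151.475 = 306.377°; wrapped into (−180°, 180°]: -53.623°.
θ = atan2( sin Δλ · cos φ₂ , cos φ₁ · sin φ₂ − sin φ₁ · cos φ₂ · cos Δλ )
  = atan2(-0.80183, -0.02106) = -91.504° → normalised to [0°, 360°): 268.496°.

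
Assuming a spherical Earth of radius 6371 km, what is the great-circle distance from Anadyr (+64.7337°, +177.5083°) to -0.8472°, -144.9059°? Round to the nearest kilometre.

7900 km

Δλ = -144.9059 − 177.5083 = -322.4142°; wrapped into (−180°, 180°]: 37.5858°.
Δφ = -0.8472 − 64.7337 = -65.5809°.
a = sin²(Δφ/2) + cos φ₁ · cos φ₂ · sin²(Δλ/2) = 0.337587.
c = 2·atan2(√a, √(1−a)) = 1.23997 rad → d = 6371·c ≈ 7899.84 km.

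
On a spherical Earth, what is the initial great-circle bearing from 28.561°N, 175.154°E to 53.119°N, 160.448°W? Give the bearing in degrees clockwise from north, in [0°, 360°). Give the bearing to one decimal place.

Δλ = -160.448 − 175.154 = -335.602°; wrapped into (−180°, 180°]: 24.398°.
θ = atan2( sin Δλ · cos φ₂ , cos φ₁ · sin φ₂ − sin φ₁ · cos φ₂ · cos Δλ )
  = atan2(0.24791, 0.44124) = 29.329° → normalised to [0°, 360°): 29.329°.

29.3°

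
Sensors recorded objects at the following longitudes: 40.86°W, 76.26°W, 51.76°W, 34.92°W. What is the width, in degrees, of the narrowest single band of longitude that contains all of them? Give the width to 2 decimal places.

41.34°

Sort the longitudes: -76.26°, -51.76°, -40.86°, -34.92°.
Eastward gaps between consecutive values (wrapping around): 24.50°, 10.90°, 5.94°, 318.66°.
Largest gap = 318.66° ⇒ minimal covering band is its complement: 360° − 318.66° = 41.34°.
Band runs from -76.26° eastward to -34.92°.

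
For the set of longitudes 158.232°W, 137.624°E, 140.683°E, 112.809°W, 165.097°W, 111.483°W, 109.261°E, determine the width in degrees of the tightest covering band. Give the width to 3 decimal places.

139.256°

Sort the longitudes: -165.097°, -158.232°, -112.809°, -111.483°, +109.261°, +137.624°, +140.683°.
Eastward gaps between consecutive values (wrapping around): 6.865°, 45.423°, 1.326°, 220.744°, 28.363°, 3.059°, 54.220°.
Largest gap = 220.744° ⇒ minimal covering band is its complement: 360° − 220.744° = 139.256°.
Band runs from +109.261° eastward to -111.483°, crossing the antimeridian.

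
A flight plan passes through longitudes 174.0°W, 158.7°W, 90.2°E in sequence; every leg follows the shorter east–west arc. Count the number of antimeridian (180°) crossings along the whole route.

1

Leg 1: -174.0° → -158.7°, shortest Δλ = 15.3° (east) — does not cross 180°.
Leg 2: -158.7° → +90.2°, shortest Δλ = -111.1° (west) — crosses 180°.
Total crossings: 1.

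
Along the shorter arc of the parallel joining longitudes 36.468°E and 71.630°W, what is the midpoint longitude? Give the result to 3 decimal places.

Signed shortest Δλ from +36.468° to -71.630° is -108.098°.
Midpoint longitude = +36.468° + (-108.098°)/2 = +36.468° − 54.049° = -17.581°.

17.581°W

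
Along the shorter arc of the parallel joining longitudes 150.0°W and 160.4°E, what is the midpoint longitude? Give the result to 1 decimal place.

174.8°W

Signed shortest Δλ from -150.0° to +160.4° is -49.6°.
Midpoint longitude = -150.0° + (-49.6°)/2 = -150.0° − 24.8° = -174.8°.
(The naïve average (-150.0 + +160.4)/2 = 5.2° is on the wrong side of the globe.)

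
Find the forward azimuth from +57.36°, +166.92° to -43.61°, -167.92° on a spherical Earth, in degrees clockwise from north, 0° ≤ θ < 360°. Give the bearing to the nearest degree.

Δλ = -167.92 − 166.92 = -334.84°; wrapped into (−180°, 180°]: 25.16°.
θ = atan2( sin Δλ · cos φ₂ , cos φ₁ · sin φ₂ − sin φ₁ · cos φ₂ · cos Δλ )
  = atan2(0.30783, -0.92388) = 161.572° → normalised to [0°, 360°): 161.572°.

162°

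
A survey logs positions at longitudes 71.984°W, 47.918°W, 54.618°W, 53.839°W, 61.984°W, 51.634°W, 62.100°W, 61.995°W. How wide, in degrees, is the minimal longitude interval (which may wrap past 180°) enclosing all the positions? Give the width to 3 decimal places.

24.066°

Sort the longitudes: -71.984°, -62.100°, -61.995°, -61.984°, -54.618°, -53.839°, -51.634°, -47.918°.
Eastward gaps between consecutive values (wrapping around): 9.884°, 0.105°, 0.011°, 7.366°, 0.779°, 2.205°, 3.716°, 335.934°.
Largest gap = 335.934° ⇒ minimal covering band is its complement: 360° − 335.934° = 24.066°.
Band runs from -71.984° eastward to -47.918°.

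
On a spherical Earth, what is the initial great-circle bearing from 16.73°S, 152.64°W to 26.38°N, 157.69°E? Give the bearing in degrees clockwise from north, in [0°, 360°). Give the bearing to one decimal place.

Δλ = 157.69 − -152.64 = 310.33°; wrapped into (−180°, 180°]: -49.67°.
θ = atan2( sin Δλ · cos φ₂ , cos φ₁ · sin φ₂ − sin φ₁ · cos φ₂ · cos Δλ )
  = atan2(-0.68295, 0.59242) = -49.060° → normalised to [0°, 360°): 310.940°.

310.9°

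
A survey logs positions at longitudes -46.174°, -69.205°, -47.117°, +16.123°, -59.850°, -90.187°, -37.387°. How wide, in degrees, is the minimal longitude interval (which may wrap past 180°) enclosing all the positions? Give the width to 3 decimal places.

106.310°

Sort the longitudes: -90.187°, -69.205°, -59.850°, -47.117°, -46.174°, -37.387°, +16.123°.
Eastward gaps between consecutive values (wrapping around): 20.982°, 9.355°, 12.733°, 0.943°, 8.787°, 53.510°, 253.690°.
Largest gap = 253.690° ⇒ minimal covering band is its complement: 360° − 253.690° = 106.310°.
Band runs from -90.187° eastward to +16.123°.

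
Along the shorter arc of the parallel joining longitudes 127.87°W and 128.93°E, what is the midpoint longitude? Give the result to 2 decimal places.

179.47°W

Signed shortest Δλ from -127.87° to +128.93° is -103.20°.
Midpoint longitude = -127.87° + (-103.20°)/2 = -127.87° − 51.60° = -179.47°.
(The naïve average (-127.87 + +128.93)/2 = 0.53° is on the wrong side of the globe.)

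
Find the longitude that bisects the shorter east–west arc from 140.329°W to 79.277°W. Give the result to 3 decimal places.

Signed shortest Δλ from -140.329° to -79.277° is +61.052°.
Midpoint longitude = -140.329° + (+61.052°)/2 = -140.329° + 30.526° = -109.803°.

109.803°W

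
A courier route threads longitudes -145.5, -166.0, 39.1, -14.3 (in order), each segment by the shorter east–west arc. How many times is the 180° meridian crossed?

1

Leg 1: -145.5° → -166.0°, shortest Δλ = -20.5° (west) — does not cross 180°.
Leg 2: -166.0° → +39.1°, shortest Δλ = -154.9° (west) — crosses 180°.
Leg 3: +39.1° → -14.3°, shortest Δλ = -53.4° (west) — does not cross 180°.
Total crossings: 1.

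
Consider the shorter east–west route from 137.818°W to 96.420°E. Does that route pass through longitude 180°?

Yes

Naïve |96.420 − -137.818| = 234.238° > 180°, so the shorter arc goes the other way round — across 180°.
Signed shortest Δλ = ((96.420 − -137.818 + 180) mod 360) − 180 = -125.762°.
Going west by 125.762° from -137.818° passes through 180° before reaching +96.420°.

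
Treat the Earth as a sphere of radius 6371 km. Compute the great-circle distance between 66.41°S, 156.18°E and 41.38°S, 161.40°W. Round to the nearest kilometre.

3798 km

Δλ = -161.40 − 156.18 = -317.58°; wrapped into (−180°, 180°]: 42.42°.
Δφ = -41.38 − -66.41 = 25.03°.
a = sin²(Δφ/2) + cos φ₁ · cos φ₂ · sin²(Δλ/2) = 0.086260.
c = 2·atan2(√a, √(1−a)) = 0.59619 rad → d = 6371·c ≈ 3798.34 km.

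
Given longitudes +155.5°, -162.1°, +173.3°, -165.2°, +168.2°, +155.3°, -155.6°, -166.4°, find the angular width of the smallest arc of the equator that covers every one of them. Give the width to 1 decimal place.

Sort the longitudes: -166.4°, -165.2°, -162.1°, -155.6°, +155.3°, +155.5°, +168.2°, +173.3°.
Eastward gaps between consecutive values (wrapping around): 1.2°, 3.1°, 6.5°, 310.9°, 0.2°, 12.7°, 5.1°, 20.3°.
Largest gap = 310.9° ⇒ minimal covering band is its complement: 360° − 310.9° = 49.1°.
Band runs from +155.3° eastward to -155.6°, crossing the antimeridian.

49.1°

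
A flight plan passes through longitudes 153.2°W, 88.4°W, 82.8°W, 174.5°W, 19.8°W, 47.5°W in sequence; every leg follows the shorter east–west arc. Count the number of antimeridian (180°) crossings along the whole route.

Leg 1: -153.2° → -88.4°, shortest Δλ = 64.8° (east) — does not cross 180°.
Leg 2: -88.4° → -82.8°, shortest Δλ = 5.6° (east) — does not cross 180°.
Leg 3: -82.8° → -174.5°, shortest Δλ = -91.7° (west) — does not cross 180°.
Leg 4: -174.5° → -19.8°, shortest Δλ = 154.7° (east) — does not cross 180°.
Leg 5: -19.8° → -47.5°, shortest Δλ = -27.7° (west) — does not cross 180°.
Total crossings: 0.

0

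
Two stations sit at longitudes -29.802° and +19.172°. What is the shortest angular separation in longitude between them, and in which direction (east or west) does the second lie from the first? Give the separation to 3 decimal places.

48.974° east

Raw difference: 19.172 − -29.802 = 48.974°.
Normalise into (−180°, 180°]: 48.974° stays 48.974°.
Positive ⇒ the second point lies to the east; separation 48.974°.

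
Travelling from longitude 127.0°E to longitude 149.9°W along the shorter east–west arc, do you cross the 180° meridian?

Naïve |-149.9 − 127.0| = 276.9° > 180°, so the shorter arc goes the other way round — across 180°.
Signed shortest Δλ = ((-149.9 − 127.0 + 180) mod 360) − 180 = 83.1°.
Going east by 83.1° from +127.0° passes through 180° before reaching -149.9°.

Yes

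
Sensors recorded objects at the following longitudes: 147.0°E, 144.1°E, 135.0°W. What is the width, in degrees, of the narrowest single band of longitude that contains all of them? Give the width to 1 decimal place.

80.9°

Sort the longitudes: -135.0°, +144.1°, +147.0°.
Eastward gaps between consecutive values (wrapping around): 279.1°, 2.9°, 78.0°.
Largest gap = 279.1° ⇒ minimal covering band is its complement: 360° − 279.1° = 80.9°.
Band runs from +144.1° eastward to -135.0°, crossing the antimeridian.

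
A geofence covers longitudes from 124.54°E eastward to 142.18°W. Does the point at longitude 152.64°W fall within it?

Yes

Band width going east from +124.54° to -142.18°: ((-142.18 − 124.54) mod 360) = 93.28°.
Offset of -152.64° east of the west edge: ((-152.64 − 124.54) mod 360) = 82.82°.
82.82° ≤ 93.28° ⇒ inside.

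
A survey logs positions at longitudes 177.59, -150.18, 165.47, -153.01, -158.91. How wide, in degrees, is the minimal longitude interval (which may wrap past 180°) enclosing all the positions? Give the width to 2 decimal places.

Sort the longitudes: -158.91°, -153.01°, -150.18°, +165.47°, +177.59°.
Eastward gaps between consecutive values (wrapping around): 5.90°, 2.83°, 315.65°, 12.12°, 23.50°.
Largest gap = 315.65° ⇒ minimal covering band is its complement: 360° − 315.65° = 44.35°.
Band runs from +165.47° eastward to -150.18°, crossing the antimeridian.

44.35°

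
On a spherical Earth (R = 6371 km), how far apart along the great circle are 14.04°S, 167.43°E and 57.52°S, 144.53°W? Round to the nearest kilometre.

6275 km

Δλ = -144.53 − 167.43 = -311.96°; wrapped into (−180°, 180°]: 48.04°.
Δφ = -57.52 − -14.04 = -43.48°.
a = sin²(Δφ/2) + cos φ₁ · cos φ₂ · sin²(Δλ/2) = 0.223513.
c = 2·atan2(√a, √(1−a)) = 0.98487 rad → d = 6371·c ≈ 6274.59 km.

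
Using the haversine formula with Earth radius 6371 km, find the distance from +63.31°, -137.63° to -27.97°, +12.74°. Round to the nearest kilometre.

Δλ = 12.74 − -137.63 = 150.37°.
Δφ = -27.97 − 63.31 = -91.28°.
a = sin²(Δφ/2) + cos φ₁ · cos φ₂ · sin²(Δλ/2) = 0.881930.
c = 2·atan2(√a, √(1−a)) = 2.44007 rad → d = 6371·c ≈ 15545.68 km.

15546 km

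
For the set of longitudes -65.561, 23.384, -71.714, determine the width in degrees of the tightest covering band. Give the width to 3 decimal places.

Sort the longitudes: -71.714°, -65.561°, +23.384°.
Eastward gaps between consecutive values (wrapping around): 6.153°, 88.945°, 264.902°.
Largest gap = 264.902° ⇒ minimal covering band is its complement: 360° − 264.902° = 95.098°.
Band runs from -71.714° eastward to +23.384°.

95.098°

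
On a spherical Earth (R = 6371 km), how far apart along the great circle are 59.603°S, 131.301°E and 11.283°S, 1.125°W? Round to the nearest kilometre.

Δλ = -1.125 − 131.301 = -132.426°.
Δφ = -11.283 − -59.603 = 48.320°.
a = sin²(Δφ/2) + cos φ₁ · cos φ₂ · sin²(Δλ/2) = 0.583000.
c = 2·atan2(√a, √(1−a)) = 1.73757 rad → d = 6371·c ≈ 11070.05 km.

11070 km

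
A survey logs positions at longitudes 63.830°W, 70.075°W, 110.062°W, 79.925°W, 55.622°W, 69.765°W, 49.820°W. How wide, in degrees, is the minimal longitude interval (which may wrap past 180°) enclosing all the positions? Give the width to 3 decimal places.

Sort the longitudes: -110.062°, -79.925°, -70.075°, -69.765°, -63.830°, -55.622°, -49.820°.
Eastward gaps between consecutive values (wrapping around): 30.137°, 9.850°, 0.310°, 5.935°, 8.208°, 5.802°, 299.758°.
Largest gap = 299.758° ⇒ minimal covering band is its complement: 360° − 299.758° = 60.242°.
Band runs from -110.062° eastward to -49.820°.

60.242°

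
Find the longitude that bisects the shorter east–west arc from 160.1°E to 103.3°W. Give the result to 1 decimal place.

Signed shortest Δλ from +160.1° to -103.3° is +96.6°.
Midpoint longitude = +160.1° + (+96.6°)/2 = +160.1° + 48.3° = +208.4°.
Normalise into (−180°, 180°]: -151.6°.
(The naïve average (+160.1 + -103.3)/2 = 28.4° is on the wrong side of the globe.)

151.6°W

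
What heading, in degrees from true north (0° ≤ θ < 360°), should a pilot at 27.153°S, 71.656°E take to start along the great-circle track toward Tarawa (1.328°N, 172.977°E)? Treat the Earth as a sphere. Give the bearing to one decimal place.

94.0°

Δλ = 172.977 − 71.656 = 101.321°.
θ = atan2( sin Δλ · cos φ₂ , cos φ₁ · sin φ₂ − sin φ₁ · cos φ₂ · cos Δλ )
  = atan2(0.98028, -0.06894) = 94.023° → normalised to [0°, 360°): 94.023°.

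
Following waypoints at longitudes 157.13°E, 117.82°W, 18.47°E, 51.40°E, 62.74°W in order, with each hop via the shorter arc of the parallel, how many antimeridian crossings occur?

1

Leg 1: +157.13° → -117.82°, shortest Δλ = 85.05° (east) — crosses 180°.
Leg 2: -117.82° → +18.47°, shortest Δλ = 136.29° (east) — does not cross 180°.
Leg 3: +18.47° → +51.40°, shortest Δλ = 32.93° (east) — does not cross 180°.
Leg 4: +51.40° → -62.74°, shortest Δλ = -114.14° (west) — does not cross 180°.
Total crossings: 1.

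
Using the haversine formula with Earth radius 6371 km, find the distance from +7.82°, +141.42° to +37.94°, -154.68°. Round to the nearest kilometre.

7194 km

Δλ = -154.68 − 141.42 = -296.10°; wrapped into (−180°, 180°]: 63.90°.
Δφ = 37.94 − 7.82 = 30.12°.
a = sin²(Δφ/2) + cos φ₁ · cos φ₂ · sin²(Δλ/2) = 0.286305.
c = 2·atan2(√a, √(1−a)) = 1.12919 rad → d = 6371·c ≈ 7194.09 km.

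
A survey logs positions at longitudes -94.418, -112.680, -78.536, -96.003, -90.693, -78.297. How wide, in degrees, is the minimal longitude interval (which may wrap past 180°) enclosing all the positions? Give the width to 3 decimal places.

34.383°

Sort the longitudes: -112.680°, -96.003°, -94.418°, -90.693°, -78.536°, -78.297°.
Eastward gaps between consecutive values (wrapping around): 16.677°, 1.585°, 3.725°, 12.157°, 0.239°, 325.617°.
Largest gap = 325.617° ⇒ minimal covering band is its complement: 360° − 325.617° = 34.383°.
Band runs from -112.680° eastward to -78.297°.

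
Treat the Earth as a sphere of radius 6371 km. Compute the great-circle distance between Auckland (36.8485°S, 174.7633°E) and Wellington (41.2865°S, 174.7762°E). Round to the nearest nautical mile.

Δλ = 174.7762 − 174.7633 = 0.0129°.
Δφ = -41.2865 − -36.8485 = -4.4380°.
a = sin²(Δφ/2) + cos φ₁ · cos φ₂ · sin²(Δλ/2) = 0.001499.
c = 2·atan2(√a, √(1−a)) = 0.07746 rad → d = 6371·c ≈ 493.48 km ≈ 266.46 nmi.

266 nmi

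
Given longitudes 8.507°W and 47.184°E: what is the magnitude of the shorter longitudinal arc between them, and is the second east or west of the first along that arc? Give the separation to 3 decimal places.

Raw difference: 47.184 − -8.507 = 55.691°.
Normalise into (−180°, 180°]: 55.691° stays 55.691°.
Positive ⇒ the second point lies to the east; separation 55.691°.

55.691° east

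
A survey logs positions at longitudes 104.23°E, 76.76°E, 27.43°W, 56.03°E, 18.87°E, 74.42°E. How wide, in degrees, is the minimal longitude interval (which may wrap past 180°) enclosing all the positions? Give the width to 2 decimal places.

131.66°

Sort the longitudes: -27.43°, +18.87°, +56.03°, +74.42°, +76.76°, +104.23°.
Eastward gaps between consecutive values (wrapping around): 46.30°, 37.16°, 18.39°, 2.34°, 27.47°, 228.34°.
Largest gap = 228.34° ⇒ minimal covering band is its complement: 360° − 228.34° = 131.66°.
Band runs from -27.43° eastward to +104.23°.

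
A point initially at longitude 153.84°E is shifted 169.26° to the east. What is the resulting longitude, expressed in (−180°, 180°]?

36.90°W

Start at +153.84°; shift +169.26° → +323.10°.
+323.10° lies outside (−180°, 180°]; subtract 360° → -36.90°.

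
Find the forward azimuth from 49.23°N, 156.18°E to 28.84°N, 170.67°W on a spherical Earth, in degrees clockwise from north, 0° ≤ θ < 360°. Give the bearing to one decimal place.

116.7°

Δλ = -170.67 − 156.18 = -326.85°; wrapped into (−180°, 180°]: 33.15°.
θ = atan2( sin Δλ · cos φ₂ , cos φ₁ · sin φ₂ − sin φ₁ · cos φ₂ · cos Δλ )
  = atan2(0.47901, -0.24043) = 116.654° → normalised to [0°, 360°): 116.654°.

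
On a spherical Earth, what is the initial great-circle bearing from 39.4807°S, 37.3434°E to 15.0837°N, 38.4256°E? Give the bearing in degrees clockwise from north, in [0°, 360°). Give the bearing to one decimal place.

1.3°

Δλ = 38.4256 − 37.3434 = 1.0822°.
θ = atan2( sin Δλ · cos φ₂ , cos φ₁ · sin φ₂ − sin φ₁ · cos φ₂ · cos Δλ )
  = atan2(0.01824, 0.81466) = 1.282° → normalised to [0°, 360°): 1.282°.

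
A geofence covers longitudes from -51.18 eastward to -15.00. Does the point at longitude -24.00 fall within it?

Band width going east from -51.18° to -15.00°: ((-15.00 − -51.18) mod 360) = 36.18°.
Offset of -24.00° east of the west edge: ((-24.00 − -51.18) mod 360) = 27.18°.
27.18° ≤ 36.18° ⇒ inside.

Yes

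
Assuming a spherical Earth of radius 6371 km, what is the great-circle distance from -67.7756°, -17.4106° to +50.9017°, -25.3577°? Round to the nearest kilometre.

13213 km

Δλ = -25.3577 − -17.4106 = -7.9471°.
Δφ = 50.9017 − -67.7756 = 118.6773°.
a = sin²(Δφ/2) + cos φ₁ · cos φ₂ · sin²(Δλ/2) = 0.741083.
c = 2·atan2(√a, √(1−a)) = 2.07392 rad → d = 6371·c ≈ 13212.96 km.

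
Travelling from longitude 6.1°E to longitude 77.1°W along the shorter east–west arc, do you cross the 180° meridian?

Signed shortest Δλ = ((-77.1 − 6.1 + 180) mod 360) − 180 = -83.2°.
Going west by 83.2° from +6.1° reaches -77.1° without touching 180°.

No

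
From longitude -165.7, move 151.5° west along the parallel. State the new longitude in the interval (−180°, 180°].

+42.8°

Start at -165.7°; shift −151.5° → -317.2°.
-317.2° lies outside (−180°, 180°]; add 360° → +42.8°.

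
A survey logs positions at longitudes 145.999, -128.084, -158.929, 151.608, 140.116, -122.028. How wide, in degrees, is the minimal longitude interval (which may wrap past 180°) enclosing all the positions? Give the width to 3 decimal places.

97.856°

Sort the longitudes: -158.929°, -128.084°, -122.028°, +140.116°, +145.999°, +151.608°.
Eastward gaps between consecutive values (wrapping around): 30.845°, 6.056°, 262.144°, 5.883°, 5.609°, 49.463°.
Largest gap = 262.144° ⇒ minimal covering band is its complement: 360° − 262.144° = 97.856°.
Band runs from +140.116° eastward to -122.028°, crossing the antimeridian.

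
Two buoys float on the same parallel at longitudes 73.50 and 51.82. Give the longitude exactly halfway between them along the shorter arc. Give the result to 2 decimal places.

Signed shortest Δλ from +73.50° to +51.82° is -21.68°.
Midpoint longitude = +73.50° + (-21.68°)/2 = +73.50° − 10.84° = +62.66°.

+62.66°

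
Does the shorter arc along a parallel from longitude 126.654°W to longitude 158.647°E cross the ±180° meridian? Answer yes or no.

Yes

Naïve |158.647 − -126.654| = 285.301° > 180°, so the shorter arc goes the other way round — across 180°.
Signed shortest Δλ = ((158.647 − -126.654 + 180) mod 360) − 180 = -74.699°.
Going west by 74.699° from -126.654° passes through 180° before reaching +158.647°.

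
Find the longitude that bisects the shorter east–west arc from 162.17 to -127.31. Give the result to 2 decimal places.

Signed shortest Δλ from +162.17° to -127.31° is +70.52°.
Midpoint longitude = +162.17° + (+70.52°)/2 = +162.17° + 35.26° = +197.43°.
Normalise into (−180°, 180°]: -162.57°.
(The naïve average (+162.17 + -127.31)/2 = 17.43° is on the wrong side of the globe.)

-162.57°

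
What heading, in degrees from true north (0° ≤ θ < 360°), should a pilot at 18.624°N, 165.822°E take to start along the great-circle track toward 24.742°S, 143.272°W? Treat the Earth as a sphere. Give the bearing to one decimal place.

129.4°

Δλ = -143.272 − 165.822 = -309.094°; wrapped into (−180°, 180°]: 50.906°.
θ = atan2( sin Δλ · cos φ₂ , cos φ₁ · sin φ₂ − sin φ₁ · cos φ₂ · cos Δλ )
  = atan2(0.70487, -0.57951) = 129.426° → normalised to [0°, 360°): 129.426°.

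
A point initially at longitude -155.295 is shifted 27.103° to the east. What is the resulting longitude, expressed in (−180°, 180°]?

-128.192°

Start at -155.295°; shift +27.103° → -128.192°.
-128.192° already lies in (−180°, 180°].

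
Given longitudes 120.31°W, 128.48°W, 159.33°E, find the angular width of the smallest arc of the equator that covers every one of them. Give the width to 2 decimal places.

Sort the longitudes: -128.48°, -120.31°, +159.33°.
Eastward gaps between consecutive values (wrapping around): 8.17°, 279.64°, 72.19°.
Largest gap = 279.64° ⇒ minimal covering band is its complement: 360° − 279.64° = 80.36°.
Band runs from +159.33° eastward to -120.31°, crossing the antimeridian.

80.36°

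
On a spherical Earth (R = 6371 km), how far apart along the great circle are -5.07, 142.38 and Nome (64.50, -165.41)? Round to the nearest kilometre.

Δλ = -165.41 − 142.38 = -307.79°; wrapped into (−180°, 180°]: 52.21°.
Δφ = 64.50 − -5.07 = 69.57°.
a = sin²(Δφ/2) + cos φ₁ · cos φ₂ · sin²(Δλ/2) = 0.408496.
c = 2·atan2(√a, √(1−a)) = 1.38675 rad → d = 6371·c ≈ 8834.99 km.

8835 km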